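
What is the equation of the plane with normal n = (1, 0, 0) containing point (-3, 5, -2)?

The plane through P with normal n = (a, b, c) satisfies n·(r - P) = 0,
i.e. ax + by + cz = a·x₀ + b·y₀ + c·z₀.
d = 1·(-3) + 0·5 + 0·(-2)
  = -3 + 0 + 0
  = -3
Equation: x = -3

x = -3


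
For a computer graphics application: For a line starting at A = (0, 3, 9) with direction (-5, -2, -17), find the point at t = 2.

P(t) = A + t·d
  = (0 + (-5)·2, 3 + (-2)·2, 9 + (-17)·2)
  = (0 - 10, 3 - 4, 9 - 34)
  = (-10, -1, -25)

(-10, -1, -25)


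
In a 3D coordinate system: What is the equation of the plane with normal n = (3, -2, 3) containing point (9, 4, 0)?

The plane through P with normal n = (a, b, c) satisfies n·(r - P) = 0,
i.e. ax + by + cz = a·x₀ + b·y₀ + c·z₀.
d = 3·9 + (-2)·4 + 3·0
  = 27 - 8 + 0
  = 19
Equation: 3x - 2y + 3z = 19

3x - 2y + 3z = 19


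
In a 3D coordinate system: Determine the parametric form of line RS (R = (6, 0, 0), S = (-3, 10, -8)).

Direction vector d = S - R = (-3 - 6, 10 + 0, -8 + 0) = (-9, 10, -8)
Parametric form r = R + t·d:
x = 6 - 9t, y = 0 + 10t, z = 0 - 8t

x = 6 - 9t, y = 0 + 10t, z = 0 - 8t


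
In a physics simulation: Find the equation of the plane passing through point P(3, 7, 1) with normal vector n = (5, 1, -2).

The plane through P with normal n = (a, b, c) satisfies n·(r - P) = 0,
i.e. ax + by + cz = a·x₀ + b·y₀ + c·z₀.
d = 5·3 + 1·7 + (-2)·1
  = 15 + 7 - 2
  = 20
Equation: 5x + y - 2z = 20

5x + y - 2z = 20


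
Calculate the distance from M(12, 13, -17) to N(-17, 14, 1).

d = √[(x₂-x₁)² + (y₂-y₁)² + (z₂-z₁)²]
  = √[(-29)² + 1² + 18²]
  = √[841 + 1 + 324]
  = √1166
  ≈ 34.15

34.15


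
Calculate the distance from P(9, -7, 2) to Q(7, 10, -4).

d = √[(x₂-x₁)² + (y₂-y₁)² + (z₂-z₁)²]
  = √[(-2)² + 17² + (-6)²]
  = √[4 + 289 + 36]
  = √329
  ≈ 18.14

18.14


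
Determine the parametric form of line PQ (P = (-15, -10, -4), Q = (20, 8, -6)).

Direction vector d = Q - P = (20 + 15, 8 + 10, -6 + 4) = (35, 18, -2)
Parametric form r = P + t·d:
x = -15 + 35t, y = -10 + 18t, z = -4 - 2t

x = -15 + 35t, y = -10 + 18t, z = -4 - 2t


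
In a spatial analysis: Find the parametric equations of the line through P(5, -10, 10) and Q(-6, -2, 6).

Direction vector d = Q - P = (-6 - 5, -2 + 10, 6 - 10) = (-11, 8, -4)
Parametric form r = P + t·d:
x = 5 - 11t, y = -10 + 8t, z = 10 - 4t

x = 5 - 11t, y = -10 + 8t, z = 10 - 4t


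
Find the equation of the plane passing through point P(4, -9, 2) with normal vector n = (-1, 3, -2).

The plane through P with normal n = (a, b, c) satisfies n·(r - P) = 0,
i.e. ax + by + cz = a·x₀ + b·y₀ + c·z₀.
d = (-1)·4 + 3·(-9) + (-2)·2
  = -4 - 27 - 4
  = -35
Equation: -x + 3y - 2z = -35

-x + 3y - 2z = -35


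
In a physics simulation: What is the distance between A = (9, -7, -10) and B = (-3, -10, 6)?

d = √[(x₂-x₁)² + (y₂-y₁)² + (z₂-z₁)²]
  = √[(-12)² + (-3)² + 16²]
  = √[144 + 9 + 256]
  = √409
  ≈ 20.22

20.22


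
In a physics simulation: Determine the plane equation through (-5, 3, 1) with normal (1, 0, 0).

The plane through P with normal n = (a, b, c) satisfies n·(r - P) = 0,
i.e. ax + by + cz = a·x₀ + b·y₀ + c·z₀.
d = 1·(-5) + 0·3 + 0·1
  = -5 + 0 + 0
  = -5
Equation: x = -5

x = -5


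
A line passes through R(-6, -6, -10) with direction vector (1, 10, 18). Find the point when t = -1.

P(t) = R + t·d
  = (-6 + 1·(-1), -6 + 10·(-1), -10 + 18·(-1))
  = (-6 - 1, -6 - 10, -10 - 18)
  = (-7, -16, -28)

(-7, -16, -28)


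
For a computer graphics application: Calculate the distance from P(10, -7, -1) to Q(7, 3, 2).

d = √[(x₂-x₁)² + (y₂-y₁)² + (z₂-z₁)²]
  = √[(-3)² + 10² + 3²]
  = √[9 + 100 + 9]
  = √118
  ≈ 10.86

10.86


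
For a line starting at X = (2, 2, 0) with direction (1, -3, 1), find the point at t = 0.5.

P(t) = X + t·d
  = (2 + 1·0.5, 2 + (-3)·0.5, 0 + 1·0.5)
  = (2 + 0.5, 2 - 1.5, 0 + 0.5)
  = (2.5, 0.5, 0.5)

(2.5, 0.5, 0.5)


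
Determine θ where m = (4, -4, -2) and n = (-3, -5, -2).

m·n = 4·(-3) + (-4)·(-5) + (-2)·(-2) = -12 + 20 + 4 = 12
|m| = √(4² + (-4)² + (-2)²) = √36 ≈ 6
|n| = √((-3)² + (-5)² + (-2)²) = √38 ≈ 6.164
cos θ = (m·n)/(|m||n|) = 12/(6·6.164) ≈ 0.3244
θ = arccos(0.3244) ≈ 71.07°

71.07°


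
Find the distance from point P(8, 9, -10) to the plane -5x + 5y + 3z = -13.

distance = |a·x₀ + b·y₀ + c·z₀ - d| / √(a² + b² + c²)
  = |(-5)·8 + 5·9 + 3·(-10) - (-13)| / √((-5)² + 5² + 3²)
  = |-40 + 45 - 30 + 13| / √(25 + 25 + 9)
  = |-12| / √59
  = 12 / 7.681
  ≈ 1.562

1.562


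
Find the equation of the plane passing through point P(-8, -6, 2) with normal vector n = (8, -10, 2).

The plane through P with normal n = (a, b, c) satisfies n·(r - P) = 0,
i.e. ax + by + cz = a·x₀ + b·y₀ + c·z₀.
d = 8·(-8) + (-10)·(-6) + 2·2
  = -64 + 60 + 4
  = 0
Equation: 8x - 10y + 2z = 0

8x - 10y + 2z = 0


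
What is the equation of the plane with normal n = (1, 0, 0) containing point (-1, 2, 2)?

The plane through P with normal n = (a, b, c) satisfies n·(r - P) = 0,
i.e. ax + by + cz = a·x₀ + b·y₀ + c·z₀.
d = 1·(-1) + 0·2 + 0·2
  = -1 + 0 + 0
  = -1
Equation: x = -1

x = -1


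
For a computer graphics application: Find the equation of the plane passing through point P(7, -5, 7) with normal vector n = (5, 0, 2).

The plane through P with normal n = (a, b, c) satisfies n·(r - P) = 0,
i.e. ax + by + cz = a·x₀ + b·y₀ + c·z₀.
d = 5·7 + 0·(-5) + 2·7
  = 35 + 0 + 14
  = 49
Equation: 5x + 2z = 49

5x + 2z = 49


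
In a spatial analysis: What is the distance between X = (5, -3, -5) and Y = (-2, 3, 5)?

d = √[(x₂-x₁)² + (y₂-y₁)² + (z₂-z₁)²]
  = √[(-7)² + 6² + 10²]
  = √[49 + 36 + 100]
  = √185
  ≈ 13.6

13.6


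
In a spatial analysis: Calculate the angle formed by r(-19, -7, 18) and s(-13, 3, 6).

r·s = (-19)·(-13) + (-7)·3 + 18·6 = 247 - 21 + 108 = 334
|r| = √((-19)² + (-7)² + 18²) = √734 ≈ 27.09
|s| = √((-13)² + 3² + 6²) = √214 ≈ 14.63
cos θ = (r·s)/(|r||s|) = 334/(27.09·14.63) ≈ 0.8427
θ = arccos(0.8427) ≈ 32.57°

32.57°


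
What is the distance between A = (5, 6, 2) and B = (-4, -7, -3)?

d = √[(x₂-x₁)² + (y₂-y₁)² + (z₂-z₁)²]
  = √[(-9)² + (-13)² + (-5)²]
  = √[81 + 169 + 25]
  = √275
  ≈ 16.58

16.58


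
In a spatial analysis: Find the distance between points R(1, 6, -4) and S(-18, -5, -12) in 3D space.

d = √[(x₂-x₁)² + (y₂-y₁)² + (z₂-z₁)²]
  = √[(-19)² + (-11)² + (-8)²]
  = √[361 + 121 + 64]
  = √546
  ≈ 23.37

23.37


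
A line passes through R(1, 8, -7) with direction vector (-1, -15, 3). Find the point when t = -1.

P(t) = R + t·d
  = (1 + (-1)·(-1), 8 + (-15)·(-1), -7 + 3·(-1))
  = (1 + 1, 8 + 15, -7 - 3)
  = (2, 23, -10)

(2, 23, -10)


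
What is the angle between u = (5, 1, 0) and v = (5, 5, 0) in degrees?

u·v = 5·5 + 1·5 + 0·0 = 25 + 5 + 0 = 30
|u| = √(5² + 1² + 0²) = √26 ≈ 5.099
|v| = √(5² + 5² + 0²) = √50 ≈ 7.071
cos θ = (u·v)/(|u||v|) = 30/(5.099·7.071) ≈ 0.8321
θ = arccos(0.8321) ≈ 33.69°

33.69°


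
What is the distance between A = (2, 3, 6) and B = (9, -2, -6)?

d = √[(x₂-x₁)² + (y₂-y₁)² + (z₂-z₁)²]
  = √[7² + (-5)² + (-12)²]
  = √[49 + 25 + 144]
  = √218
  ≈ 14.76

14.76


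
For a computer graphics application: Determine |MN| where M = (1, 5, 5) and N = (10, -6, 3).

d = √[(x₂-x₁)² + (y₂-y₁)² + (z₂-z₁)²]
  = √[9² + (-11)² + (-2)²]
  = √[81 + 121 + 4]
  = √206
  ≈ 14.35

14.35


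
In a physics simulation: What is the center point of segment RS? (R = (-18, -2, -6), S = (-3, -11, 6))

M = ((x₁+x₂)/2, (y₁+y₂)/2, (z₁+z₂)/2)
  = ((-18 - 3)/2, (-2 - 11)/2, (-6 + 6)/2)
  = (-21/2, -13/2, 0/2)
  = (-10.5, -6.5, 0)

(-10.5, -6.5, 0)


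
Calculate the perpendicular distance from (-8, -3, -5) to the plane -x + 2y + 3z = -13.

distance = |a·x₀ + b·y₀ + c·z₀ - d| / √(a² + b² + c²)
  = |(-1)·(-8) + 2·(-3) + 3·(-5) - (-13)| / √((-1)² + 2² + 3²)
  = |8 - 6 - 15 + 13| / √(1 + 4 + 9)
  = |0| / √14
  = 0 / 3.742
  ≈ 0

0


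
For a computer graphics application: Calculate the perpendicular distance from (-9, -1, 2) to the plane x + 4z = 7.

distance = |a·x₀ + b·y₀ + c·z₀ - d| / √(a² + b² + c²)
  = |1·(-9) + 0·(-1) + 4·2 - 7| / √(1² + 0² + 4²)
  = |-9 + 0 + 8 - 7| / √(1 + 0 + 16)
  = |-8| / √17
  = 8 / 4.123
  ≈ 1.94

1.94


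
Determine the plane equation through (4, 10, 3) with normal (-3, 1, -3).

The plane through P with normal n = (a, b, c) satisfies n·(r - P) = 0,
i.e. ax + by + cz = a·x₀ + b·y₀ + c·z₀.
d = (-3)·4 + 1·10 + (-3)·3
  = -12 + 10 - 9
  = -11
Equation: -3x + y - 3z = -11

-3x + y - 3z = -11


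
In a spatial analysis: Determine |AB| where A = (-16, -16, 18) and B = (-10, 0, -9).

d = √[(x₂-x₁)² + (y₂-y₁)² + (z₂-z₁)²]
  = √[6² + 16² + (-27)²]
  = √[36 + 256 + 729]
  = √1021
  ≈ 31.95

31.95


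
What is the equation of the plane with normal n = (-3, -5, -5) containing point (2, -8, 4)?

The plane through P with normal n = (a, b, c) satisfies n·(r - P) = 0,
i.e. ax + by + cz = a·x₀ + b·y₀ + c·z₀.
d = (-3)·2 + (-5)·(-8) + (-5)·4
  = -6 + 40 - 20
  = 14
Equation: -3x - 5y - 5z = 14

-3x - 5y - 5z = 14


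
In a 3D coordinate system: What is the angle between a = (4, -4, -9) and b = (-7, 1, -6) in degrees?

a·b = 4·(-7) + (-4)·1 + (-9)·(-6) = -28 - 4 + 54 = 22
|a| = √(4² + (-4)² + (-9)²) = √113 ≈ 10.63
|b| = √((-7)² + 1² + (-6)²) = √86 ≈ 9.274
cos θ = (a·b)/(|a||b|) = 22/(10.63·9.274) ≈ 0.2232
θ = arccos(0.2232) ≈ 77.1°

77.1°


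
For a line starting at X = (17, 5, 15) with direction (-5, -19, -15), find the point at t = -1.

P(t) = X + t·d
  = (17 + (-5)·(-1), 5 + (-19)·(-1), 15 + (-15)·(-1))
  = (17 + 5, 5 + 19, 15 + 15)
  = (22, 24, 30)

(22, 24, 30)


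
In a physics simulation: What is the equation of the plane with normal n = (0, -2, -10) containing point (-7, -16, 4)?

The plane through P with normal n = (a, b, c) satisfies n·(r - P) = 0,
i.e. ax + by + cz = a·x₀ + b·y₀ + c·z₀.
d = 0·(-7) + (-2)·(-16) + (-10)·4
  = 0 + 32 - 40
  = -8
Equation: -2y - 10z = -8

-2y - 10z = -8


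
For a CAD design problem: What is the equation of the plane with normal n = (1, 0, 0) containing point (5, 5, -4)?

The plane through P with normal n = (a, b, c) satisfies n·(r - P) = 0,
i.e. ax + by + cz = a·x₀ + b·y₀ + c·z₀.
d = 1·5 + 0·5 + 0·(-4)
  = 5 + 0 + 0
  = 5
Equation: x = 5

x = 5


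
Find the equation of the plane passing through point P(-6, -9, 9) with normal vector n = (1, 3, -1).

The plane through P with normal n = (a, b, c) satisfies n·(r - P) = 0,
i.e. ax + by + cz = a·x₀ + b·y₀ + c·z₀.
d = 1·(-6) + 3·(-9) + (-1)·9
  = -6 - 27 - 9
  = -42
Equation: x + 3y - z = -42

x + 3y - z = -42


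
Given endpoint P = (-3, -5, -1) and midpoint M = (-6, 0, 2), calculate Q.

Q = 2M - P
  = (2·(-6) - (-3), 2·0 - (-5), 2·2 - (-1))
  = (-12 + 3, 0 + 5, 4 + 1)
  = (-9, 5, 5)

(-9, 5, 5)


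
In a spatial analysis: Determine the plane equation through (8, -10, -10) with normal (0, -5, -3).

The plane through P with normal n = (a, b, c) satisfies n·(r - P) = 0,
i.e. ax + by + cz = a·x₀ + b·y₀ + c·z₀.
d = 0·8 + (-5)·(-10) + (-3)·(-10)
  = 0 + 50 + 30
  = 80
Equation: -5y - 3z = 80

-5y - 3z = 80


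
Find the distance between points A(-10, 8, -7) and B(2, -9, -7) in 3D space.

d = √[(x₂-x₁)² + (y₂-y₁)² + (z₂-z₁)²]
  = √[12² + (-17)² + 0²]
  = √[144 + 289 + 0]
  = √433
  ≈ 20.81

20.81


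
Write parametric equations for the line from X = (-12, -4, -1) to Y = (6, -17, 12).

Direction vector d = Y - X = (6 + 12, -17 + 4, 12 + 1) = (18, -13, 13)
Parametric form r = X + t·d:
x = -12 + 18t, y = -4 - 13t, z = -1 + 13t

x = -12 + 18t, y = -4 - 13t, z = -1 + 13t


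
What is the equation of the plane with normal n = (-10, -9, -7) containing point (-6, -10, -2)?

The plane through P with normal n = (a, b, c) satisfies n·(r - P) = 0,
i.e. ax + by + cz = a·x₀ + b·y₀ + c·z₀.
d = (-10)·(-6) + (-9)·(-10) + (-7)·(-2)
  = 60 + 90 + 14
  = 164
Equation: -10x - 9y - 7z = 164

-10x - 9y - 7z = 164


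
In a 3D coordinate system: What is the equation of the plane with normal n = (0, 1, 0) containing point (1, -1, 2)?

The plane through P with normal n = (a, b, c) satisfies n·(r - P) = 0,
i.e. ax + by + cz = a·x₀ + b·y₀ + c·z₀.
d = 0·1 + 1·(-1) + 0·2
  = 0 - 1 + 0
  = -1
Equation: y = -1

y = -1


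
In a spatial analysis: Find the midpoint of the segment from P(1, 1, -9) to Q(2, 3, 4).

M = ((x₁+x₂)/2, (y₁+y₂)/2, (z₁+z₂)/2)
  = ((1 + 2)/2, (1 + 3)/2, (-9 + 4)/2)
  = (3/2, 4/2, -5/2)
  = (1.5, 2, -2.5)

(1.5, 2, -2.5)


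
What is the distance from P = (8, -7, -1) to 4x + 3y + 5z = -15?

distance = |a·x₀ + b·y₀ + c·z₀ - d| / √(a² + b² + c²)
  = |4·8 + 3·(-7) + 5·(-1) - (-15)| / √(4² + 3² + 5²)
  = |32 - 21 - 5 + 15| / √(16 + 9 + 25)
  = |21| / √50
  = 21 / 7.071
  ≈ 2.97

2.97


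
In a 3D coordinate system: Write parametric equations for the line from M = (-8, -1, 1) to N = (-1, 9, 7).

Direction vector d = N - M = (-1 + 8, 9 + 1, 7 - 1) = (7, 10, 6)
Parametric form r = M + t·d:
x = -8 + 7t, y = -1 + 10t, z = 1 + 6t

x = -8 + 7t, y = -1 + 10t, z = 1 + 6t


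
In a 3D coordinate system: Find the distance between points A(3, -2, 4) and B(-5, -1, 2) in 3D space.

d = √[(x₂-x₁)² + (y₂-y₁)² + (z₂-z₁)²]
  = √[(-8)² + 1² + (-2)²]
  = √[64 + 1 + 4]
  = √69
  ≈ 8.307

8.307


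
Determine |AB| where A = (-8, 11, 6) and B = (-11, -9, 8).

d = √[(x₂-x₁)² + (y₂-y₁)² + (z₂-z₁)²]
  = √[(-3)² + (-20)² + 2²]
  = √[9 + 400 + 4]
  = √413
  ≈ 20.32

20.32


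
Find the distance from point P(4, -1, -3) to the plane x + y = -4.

distance = |a·x₀ + b·y₀ + c·z₀ - d| / √(a² + b² + c²)
  = |1·4 + 1·(-1) + 0·(-3) - (-4)| / √(1² + 1² + 0²)
  = |4 - 1 + 0 + 4| / √(1 + 1 + 0)
  = |7| / √2
  = 7 / 1.414
  ≈ 4.95

4.95


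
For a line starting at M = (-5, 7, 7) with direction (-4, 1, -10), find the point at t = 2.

P(t) = M + t·d
  = (-5 + (-4)·2, 7 + 1·2, 7 + (-10)·2)
  = (-5 - 8, 7 + 2, 7 - 20)
  = (-13, 9, -13)

(-13, 9, -13)


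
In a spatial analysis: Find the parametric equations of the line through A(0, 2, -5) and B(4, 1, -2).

Direction vector d = B - A = (4 + 0, 1 - 2, -2 + 5) = (4, -1, 3)
Parametric form r = A + t·d:
x = 0 + 4t, y = 2 - t, z = -5 + 3t

x = 0 + 4t, y = 2 - t, z = -5 + 3t


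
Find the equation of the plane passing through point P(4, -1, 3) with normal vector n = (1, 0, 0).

The plane through P with normal n = (a, b, c) satisfies n·(r - P) = 0,
i.e. ax + by + cz = a·x₀ + b·y₀ + c·z₀.
d = 1·4 + 0·(-1) + 0·3
  = 4 + 0 + 0
  = 4
Equation: x = 4

x = 4


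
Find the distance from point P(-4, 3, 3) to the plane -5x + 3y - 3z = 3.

distance = |a·x₀ + b·y₀ + c·z₀ - d| / √(a² + b² + c²)
  = |(-5)·(-4) + 3·3 + (-3)·3 - 3| / √((-5)² + 3² + (-3)²)
  = |20 + 9 - 9 - 3| / √(25 + 9 + 9)
  = |17| / √43
  = 17 / 6.557
  ≈ 2.592

2.592


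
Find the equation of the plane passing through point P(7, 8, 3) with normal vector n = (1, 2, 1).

The plane through P with normal n = (a, b, c) satisfies n·(r - P) = 0,
i.e. ax + by + cz = a·x₀ + b·y₀ + c·z₀.
d = 1·7 + 2·8 + 1·3
  = 7 + 16 + 3
  = 26
Equation: x + 2y + z = 26

x + 2y + z = 26


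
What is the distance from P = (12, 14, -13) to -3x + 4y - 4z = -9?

distance = |a·x₀ + b·y₀ + c·z₀ - d| / √(a² + b² + c²)
  = |(-3)·12 + 4·14 + (-4)·(-13) - (-9)| / √((-3)² + 4² + (-4)²)
  = |-36 + 56 + 52 + 9| / √(9 + 16 + 16)
  = |81| / √41
  = 81 / 6.403
  ≈ 12.65

12.65


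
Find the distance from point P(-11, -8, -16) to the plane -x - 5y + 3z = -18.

distance = |a·x₀ + b·y₀ + c·z₀ - d| / √(a² + b² + c²)
  = |(-1)·(-11) + (-5)·(-8) + 3·(-16) - (-18)| / √((-1)² + (-5)² + 3²)
  = |11 + 40 - 48 + 18| / √(1 + 25 + 9)
  = |21| / √35
  = 21 / 5.916
  ≈ 3.55

3.55


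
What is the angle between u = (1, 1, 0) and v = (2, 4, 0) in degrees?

u·v = 1·2 + 1·4 + 0·0 = 2 + 4 + 0 = 6
|u| = √(1² + 1² + 0²) = √2 ≈ 1.414
|v| = √(2² + 4² + 0²) = √20 ≈ 4.472
cos θ = (u·v)/(|u||v|) = 6/(1.414·4.472) ≈ 0.9487
θ = arccos(0.9487) ≈ 18.43°

18.43°


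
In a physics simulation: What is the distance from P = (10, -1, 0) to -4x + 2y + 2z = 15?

distance = |a·x₀ + b·y₀ + c·z₀ - d| / √(a² + b² + c²)
  = |(-4)·10 + 2·(-1) + 2·0 - 15| / √((-4)² + 2² + 2²)
  = |-40 - 2 + 0 - 15| / √(16 + 4 + 4)
  = |-57| / √24
  = 57 / 4.899
  ≈ 11.64

11.64


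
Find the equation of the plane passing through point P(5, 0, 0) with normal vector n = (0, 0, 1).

The plane through P with normal n = (a, b, c) satisfies n·(r - P) = 0,
i.e. ax + by + cz = a·x₀ + b·y₀ + c·z₀.
d = 0·5 + 0·0 + 1·0
  = 0 + 0 + 0
  = 0
Equation: z = 0

z = 0


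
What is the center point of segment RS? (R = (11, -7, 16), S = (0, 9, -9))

M = ((x₁+x₂)/2, (y₁+y₂)/2, (z₁+z₂)/2)
  = ((11 + 0)/2, (-7 + 9)/2, (16 - 9)/2)
  = (11/2, 2/2, 7/2)
  = (5.5, 1, 3.5)

(5.5, 1, 3.5)


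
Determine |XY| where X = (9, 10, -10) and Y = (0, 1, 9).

d = √[(x₂-x₁)² + (y₂-y₁)² + (z₂-z₁)²]
  = √[(-9)² + (-9)² + 19²]
  = √[81 + 81 + 361]
  = √523
  ≈ 22.87

22.87


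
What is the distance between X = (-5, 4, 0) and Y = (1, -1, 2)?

d = √[(x₂-x₁)² + (y₂-y₁)² + (z₂-z₁)²]
  = √[6² + (-5)² + 2²]
  = √[36 + 25 + 4]
  = √65
  ≈ 8.062

8.062


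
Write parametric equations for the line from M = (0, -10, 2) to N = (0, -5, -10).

Direction vector d = N - M = (0 + 0, -5 + 10, -10 - 2) = (0, 5, -12)
Parametric form r = M + t·d:
x = 0, y = -10 + 5t, z = 2 - 12t

x = 0, y = -10 + 5t, z = 2 - 12t


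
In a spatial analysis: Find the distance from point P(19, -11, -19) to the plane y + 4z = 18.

distance = |a·x₀ + b·y₀ + c·z₀ - d| / √(a² + b² + c²)
  = |0·19 + 1·(-11) + 4·(-19) - 18| / √(0² + 1² + 4²)
  = |0 - 11 - 76 - 18| / √(0 + 1 + 16)
  = |-105| / √17
  = 105 / 4.123
  ≈ 25.47

25.47


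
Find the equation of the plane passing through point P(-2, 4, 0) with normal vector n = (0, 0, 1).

The plane through P with normal n = (a, b, c) satisfies n·(r - P) = 0,
i.e. ax + by + cz = a·x₀ + b·y₀ + c·z₀.
d = 0·(-2) + 0·4 + 1·0
  = 0 + 0 + 0
  = 0
Equation: z = 0

z = 0


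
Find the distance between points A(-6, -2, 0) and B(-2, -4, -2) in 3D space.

d = √[(x₂-x₁)² + (y₂-y₁)² + (z₂-z₁)²]
  = √[4² + (-2)² + (-2)²]
  = √[16 + 4 + 4]
  = √24
  ≈ 4.899

4.899


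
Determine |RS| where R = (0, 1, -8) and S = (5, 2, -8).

d = √[(x₂-x₁)² + (y₂-y₁)² + (z₂-z₁)²]
  = √[5² + 1² + 0²]
  = √[25 + 1 + 0]
  = √26
  ≈ 5.099

5.099


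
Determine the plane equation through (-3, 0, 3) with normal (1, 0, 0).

The plane through P with normal n = (a, b, c) satisfies n·(r - P) = 0,
i.e. ax + by + cz = a·x₀ + b·y₀ + c·z₀.
d = 1·(-3) + 0·0 + 0·3
  = -3 + 0 + 0
  = -3
Equation: x = -3

x = -3


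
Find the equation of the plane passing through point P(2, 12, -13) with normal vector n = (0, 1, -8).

The plane through P with normal n = (a, b, c) satisfies n·(r - P) = 0,
i.e. ax + by + cz = a·x₀ + b·y₀ + c·z₀.
d = 0·2 + 1·12 + (-8)·(-13)
  = 0 + 12 + 104
  = 116
Equation: y - 8z = 116

y - 8z = 116


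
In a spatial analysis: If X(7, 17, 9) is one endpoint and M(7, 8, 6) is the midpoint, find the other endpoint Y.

Y = 2M - X
  = (2·7 - 7, 2·8 - 17, 2·6 - 9)
  = (14 - 7, 16 - 17, 12 - 9)
  = (7, -1, 3)

(7, -1, 3)


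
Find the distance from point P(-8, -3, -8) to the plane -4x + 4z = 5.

distance = |a·x₀ + b·y₀ + c·z₀ - d| / √(a² + b² + c²)
  = |(-4)·(-8) + 0·(-3) + 4·(-8) - 5| / √((-4)² + 0² + 4²)
  = |32 + 0 - 32 - 5| / √(16 + 0 + 16)
  = |-5| / √32
  = 5 / 5.657
  ≈ 0.8839

0.8839


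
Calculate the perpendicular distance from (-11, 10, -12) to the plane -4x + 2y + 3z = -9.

distance = |a·x₀ + b·y₀ + c·z₀ - d| / √(a² + b² + c²)
  = |(-4)·(-11) + 2·10 + 3·(-12) - (-9)| / √((-4)² + 2² + 3²)
  = |44 + 20 - 36 + 9| / √(16 + 4 + 9)
  = |37| / √29
  = 37 / 5.385
  ≈ 6.871

6.871


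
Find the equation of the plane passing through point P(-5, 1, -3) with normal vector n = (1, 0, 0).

The plane through P with normal n = (a, b, c) satisfies n·(r - P) = 0,
i.e. ax + by + cz = a·x₀ + b·y₀ + c·z₀.
d = 1·(-5) + 0·1 + 0·(-3)
  = -5 + 0 + 0
  = -5
Equation: x = -5

x = -5


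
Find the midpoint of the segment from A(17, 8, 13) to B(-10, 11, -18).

M = ((x₁+x₂)/2, (y₁+y₂)/2, (z₁+z₂)/2)
  = ((17 - 10)/2, (8 + 11)/2, (13 - 18)/2)
  = (7/2, 19/2, -5/2)
  = (3.5, 9.5, -2.5)

(3.5, 9.5, -2.5)


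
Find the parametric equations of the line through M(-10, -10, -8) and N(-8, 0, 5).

Direction vector d = N - M = (-8 + 10, 0 + 10, 5 + 8) = (2, 10, 13)
Parametric form r = M + t·d:
x = -10 + 2t, y = -10 + 10t, z = -8 + 13t

x = -10 + 2t, y = -10 + 10t, z = -8 + 13t


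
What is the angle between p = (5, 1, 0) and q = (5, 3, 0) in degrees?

p·q = 5·5 + 1·3 + 0·0 = 25 + 3 + 0 = 28
|p| = √(5² + 1² + 0²) = √26 ≈ 5.099
|q| = √(5² + 3² + 0²) = √34 ≈ 5.831
cos θ = (p·q)/(|p||q|) = 28/(5.099·5.831) ≈ 0.9417
θ = arccos(0.9417) ≈ 19.65°

19.65°


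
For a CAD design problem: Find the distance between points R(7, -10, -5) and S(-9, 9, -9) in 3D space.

d = √[(x₂-x₁)² + (y₂-y₁)² + (z₂-z₁)²]
  = √[(-16)² + 19² + (-4)²]
  = √[256 + 361 + 16]
  = √633
  ≈ 25.16

25.16


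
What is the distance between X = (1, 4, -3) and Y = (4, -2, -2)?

d = √[(x₂-x₁)² + (y₂-y₁)² + (z₂-z₁)²]
  = √[3² + (-6)² + 1²]
  = √[9 + 36 + 1]
  = √46
  ≈ 6.782

6.782


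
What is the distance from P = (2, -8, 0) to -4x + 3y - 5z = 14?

distance = |a·x₀ + b·y₀ + c·z₀ - d| / √(a² + b² + c²)
  = |(-4)·2 + 3·(-8) + (-5)·0 - 14| / √((-4)² + 3² + (-5)²)
  = |-8 - 24 + 0 - 14| / √(16 + 9 + 25)
  = |-46| / √50
  = 46 / 7.071
  ≈ 6.505

6.505


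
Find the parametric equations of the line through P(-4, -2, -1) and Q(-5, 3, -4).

Direction vector d = Q - P = (-5 + 4, 3 + 2, -4 + 1) = (-1, 5, -3)
Parametric form r = P + t·d:
x = -4 - t, y = -2 + 5t, z = -1 - 3t

x = -4 - t, y = -2 + 5t, z = -1 - 3t


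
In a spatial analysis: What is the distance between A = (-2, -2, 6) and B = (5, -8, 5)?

d = √[(x₂-x₁)² + (y₂-y₁)² + (z₂-z₁)²]
  = √[7² + (-6)² + (-1)²]
  = √[49 + 36 + 1]
  = √86
  ≈ 9.274

9.274


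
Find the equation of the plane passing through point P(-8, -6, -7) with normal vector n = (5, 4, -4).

The plane through P with normal n = (a, b, c) satisfies n·(r - P) = 0,
i.e. ax + by + cz = a·x₀ + b·y₀ + c·z₀.
d = 5·(-8) + 4·(-6) + (-4)·(-7)
  = -40 - 24 + 28
  = -36
Equation: 5x + 4y - 4z = -36

5x + 4y - 4z = -36


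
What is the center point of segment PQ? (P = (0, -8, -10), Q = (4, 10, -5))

M = ((x₁+x₂)/2, (y₁+y₂)/2, (z₁+z₂)/2)
  = ((0 + 4)/2, (-8 + 10)/2, (-10 - 5)/2)
  = (4/2, 2/2, -15/2)
  = (2, 1, -7.5)

(2, 1, -7.5)


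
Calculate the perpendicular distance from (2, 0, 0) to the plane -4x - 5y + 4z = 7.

distance = |a·x₀ + b·y₀ + c·z₀ - d| / √(a² + b² + c²)
  = |(-4)·2 + (-5)·0 + 4·0 - 7| / √((-4)² + (-5)² + 4²)
  = |-8 + 0 + 0 - 7| / √(16 + 25 + 16)
  = |-15| / √57
  = 15 / 7.55
  ≈ 1.987

1.987


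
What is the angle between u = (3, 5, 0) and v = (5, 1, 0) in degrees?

u·v = 3·5 + 5·1 + 0·0 = 15 + 5 + 0 = 20
|u| = √(3² + 5² + 0²) = √34 ≈ 5.831
|v| = √(5² + 1² + 0²) = √26 ≈ 5.099
cos θ = (u·v)/(|u||v|) = 20/(5.831·5.099) ≈ 0.6727
θ = arccos(0.6727) ≈ 47.73°

47.73°


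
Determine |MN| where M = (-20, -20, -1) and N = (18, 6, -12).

d = √[(x₂-x₁)² + (y₂-y₁)² + (z₂-z₁)²]
  = √[38² + 26² + (-11)²]
  = √[1444 + 676 + 121]
  = √2241
  ≈ 47.34

47.34


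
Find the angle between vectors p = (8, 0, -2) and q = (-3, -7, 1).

p·q = 8·(-3) + 0·(-7) + (-2)·1 = -24 + 0 - 2 = -26
|p| = √(8² + 0² + (-2)²) = √68 ≈ 8.246
|q| = √((-3)² + (-7)² + 1²) = √59 ≈ 7.681
cos θ = (p·q)/(|p||q|) = -26/(8.246·7.681) ≈ -0.4105
θ = arccos(-0.4105) ≈ 114.2°

114.2°


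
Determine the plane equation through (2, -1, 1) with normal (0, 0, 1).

The plane through P with normal n = (a, b, c) satisfies n·(r - P) = 0,
i.e. ax + by + cz = a·x₀ + b·y₀ + c·z₀.
d = 0·2 + 0·(-1) + 1·1
  = 0 + 0 + 1
  = 1
Equation: z = 1

z = 1


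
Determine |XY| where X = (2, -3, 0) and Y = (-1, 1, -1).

d = √[(x₂-x₁)² + (y₂-y₁)² + (z₂-z₁)²]
  = √[(-3)² + 4² + (-1)²]
  = √[9 + 16 + 1]
  = √26
  ≈ 5.099

5.099


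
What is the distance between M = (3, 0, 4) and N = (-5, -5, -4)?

d = √[(x₂-x₁)² + (y₂-y₁)² + (z₂-z₁)²]
  = √[(-8)² + (-5)² + (-8)²]
  = √[64 + 25 + 64]
  = √153
  ≈ 12.37

12.37


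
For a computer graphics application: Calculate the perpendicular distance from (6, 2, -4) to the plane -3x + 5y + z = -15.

distance = |a·x₀ + b·y₀ + c·z₀ - d| / √(a² + b² + c²)
  = |(-3)·6 + 5·2 + 1·(-4) - (-15)| / √((-3)² + 5² + 1²)
  = |-18 + 10 - 4 + 15| / √(9 + 25 + 1)
  = |3| / √35
  = 3 / 5.916
  ≈ 0.5071

0.5071


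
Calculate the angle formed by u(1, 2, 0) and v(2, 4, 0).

u·v = 1·2 + 2·4 + 0·0 = 2 + 8 + 0 = 10
|u| = √(1² + 2² + 0²) = √5 ≈ 2.236
|v| = √(2² + 4² + 0²) = √20 ≈ 4.472
cos θ = (u·v)/(|u||v|) = 10/(2.236·4.472) ≈ 1
θ = arccos(1) ≈ 0°

0°


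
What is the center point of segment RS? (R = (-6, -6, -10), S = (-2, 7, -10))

M = ((x₁+x₂)/2, (y₁+y₂)/2, (z₁+z₂)/2)
  = ((-6 - 2)/2, (-6 + 7)/2, (-10 - 10)/2)
  = (-8/2, 1/2, -20/2)
  = (-4, 0.5, -10)

(-4, 0.5, -10)


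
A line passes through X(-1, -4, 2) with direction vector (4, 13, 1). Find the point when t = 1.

P(t) = X + t·d
  = (-1 + 4·1, -4 + 13·1, 2 + 1·1)
  = (-1 + 4, -4 + 13, 2 + 1)
  = (3, 9, 3)

(3, 9, 3)


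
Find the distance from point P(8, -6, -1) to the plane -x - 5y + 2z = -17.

distance = |a·x₀ + b·y₀ + c·z₀ - d| / √(a² + b² + c²)
  = |(-1)·8 + (-5)·(-6) + 2·(-1) - (-17)| / √((-1)² + (-5)² + 2²)
  = |-8 + 30 - 2 + 17| / √(1 + 25 + 4)
  = |37| / √30
  = 37 / 5.477
  ≈ 6.755

6.755


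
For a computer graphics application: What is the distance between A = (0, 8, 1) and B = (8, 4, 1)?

d = √[(x₂-x₁)² + (y₂-y₁)² + (z₂-z₁)²]
  = √[8² + (-4)² + 0²]
  = √[64 + 16 + 0]
  = √80
  ≈ 8.944

8.944


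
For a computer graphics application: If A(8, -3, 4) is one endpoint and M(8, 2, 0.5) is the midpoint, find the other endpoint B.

B = 2M - A
  = (2·8 - 8, 2·2 - (-3), 2·0.5 - 4)
  = (16 - 8, 4 + 3, 1 - 4)
  = (8, 7, -3)

(8, 7, -3)


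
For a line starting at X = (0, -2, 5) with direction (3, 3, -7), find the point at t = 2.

P(t) = X + t·d
  = (0 + 3·2, -2 + 3·2, 5 + (-7)·2)
  = (0 + 6, -2 + 6, 5 - 14)
  = (6, 4, -9)

(6, 4, -9)


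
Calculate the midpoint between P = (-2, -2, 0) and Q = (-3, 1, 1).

M = ((x₁+x₂)/2, (y₁+y₂)/2, (z₁+z₂)/2)
  = ((-2 - 3)/2, (-2 + 1)/2, (0 + 1)/2)
  = (-5/2, -1/2, 1/2)
  = (-2.5, -0.5, 0.5)

(-2.5, -0.5, 0.5)


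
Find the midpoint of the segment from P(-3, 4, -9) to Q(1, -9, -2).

M = ((x₁+x₂)/2, (y₁+y₂)/2, (z₁+z₂)/2)
  = ((-3 + 1)/2, (4 - 9)/2, (-9 - 2)/2)
  = (-2/2, -5/2, -11/2)
  = (-1, -2.5, -5.5)

(-1, -2.5, -5.5)


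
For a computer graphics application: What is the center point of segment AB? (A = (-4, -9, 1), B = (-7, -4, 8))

M = ((x₁+x₂)/2, (y₁+y₂)/2, (z₁+z₂)/2)
  = ((-4 - 7)/2, (-9 - 4)/2, (1 + 8)/2)
  = (-11/2, -13/2, 9/2)
  = (-5.5, -6.5, 4.5)

(-5.5, -6.5, 4.5)


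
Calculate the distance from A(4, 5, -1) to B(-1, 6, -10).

d = √[(x₂-x₁)² + (y₂-y₁)² + (z₂-z₁)²]
  = √[(-5)² + 1² + (-9)²]
  = √[25 + 1 + 81]
  = √107
  ≈ 10.34

10.34


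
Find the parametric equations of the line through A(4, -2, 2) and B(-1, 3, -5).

Direction vector d = B - A = (-1 - 4, 3 + 2, -5 - 2) = (-5, 5, -7)
Parametric form r = A + t·d:
x = 4 - 5t, y = -2 + 5t, z = 2 - 7t

x = 4 - 5t, y = -2 + 5t, z = 2 - 7t


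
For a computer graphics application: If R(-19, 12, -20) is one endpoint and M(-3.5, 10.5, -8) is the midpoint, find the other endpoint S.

S = 2M - R
  = (2·(-3.5) - (-19), 2·10.5 - 12, 2·(-8) - (-20))
  = (-7 + 19, 21 - 12, -16 + 20)
  = (12, 9, 4)

(12, 9, 4)


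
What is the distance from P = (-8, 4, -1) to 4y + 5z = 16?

distance = |a·x₀ + b·y₀ + c·z₀ - d| / √(a² + b² + c²)
  = |0·(-8) + 4·4 + 5·(-1) - 16| / √(0² + 4² + 5²)
  = |0 + 16 - 5 - 16| / √(0 + 16 + 25)
  = |-5| / √41
  = 5 / 6.403
  ≈ 0.7809

0.7809


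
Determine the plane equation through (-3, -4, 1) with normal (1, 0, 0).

The plane through P with normal n = (a, b, c) satisfies n·(r - P) = 0,
i.e. ax + by + cz = a·x₀ + b·y₀ + c·z₀.
d = 1·(-3) + 0·(-4) + 0·1
  = -3 + 0 + 0
  = -3
Equation: x = -3

x = -3


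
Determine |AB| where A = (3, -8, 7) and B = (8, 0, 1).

d = √[(x₂-x₁)² + (y₂-y₁)² + (z₂-z₁)²]
  = √[5² + 8² + (-6)²]
  = √[25 + 64 + 36]
  = √125
  ≈ 11.18

11.18


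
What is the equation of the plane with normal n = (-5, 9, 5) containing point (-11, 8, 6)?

The plane through P with normal n = (a, b, c) satisfies n·(r - P) = 0,
i.e. ax + by + cz = a·x₀ + b·y₀ + c·z₀.
d = (-5)·(-11) + 9·8 + 5·6
  = 55 + 72 + 30
  = 157
Equation: -5x + 9y + 5z = 157

-5x + 9y + 5z = 157


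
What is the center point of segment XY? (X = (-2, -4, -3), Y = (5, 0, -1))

M = ((x₁+x₂)/2, (y₁+y₂)/2, (z₁+z₂)/2)
  = ((-2 + 5)/2, (-4 + 0)/2, (-3 - 1)/2)
  = (3/2, -4/2, -4/2)
  = (1.5, -2, -2)

(1.5, -2, -2)


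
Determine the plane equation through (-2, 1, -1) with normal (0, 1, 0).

The plane through P with normal n = (a, b, c) satisfies n·(r - P) = 0,
i.e. ax + by + cz = a·x₀ + b·y₀ + c·z₀.
d = 0·(-2) + 1·1 + 0·(-1)
  = 0 + 1 + 0
  = 1
Equation: y = 1

y = 1


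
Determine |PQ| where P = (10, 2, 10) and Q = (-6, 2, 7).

d = √[(x₂-x₁)² + (y₂-y₁)² + (z₂-z₁)²]
  = √[(-16)² + 0² + (-3)²]
  = √[256 + 0 + 9]
  = √265
  ≈ 16.28

16.28


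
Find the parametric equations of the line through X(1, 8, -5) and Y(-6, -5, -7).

Direction vector d = Y - X = (-6 - 1, -5 - 8, -7 + 5) = (-7, -13, -2)
Parametric form r = X + t·d:
x = 1 - 7t, y = 8 - 13t, z = -5 - 2t

x = 1 - 7t, y = 8 - 13t, z = -5 - 2t


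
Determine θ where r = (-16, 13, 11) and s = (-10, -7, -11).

r·s = (-16)·(-10) + 13·(-7) + 11·(-11) = 160 - 91 - 121 = -52
|r| = √((-16)² + 13² + 11²) = √546 ≈ 23.37
|s| = √((-10)² + (-7)² + (-11)²) = √270 ≈ 16.43
cos θ = (r·s)/(|r||s|) = -52/(23.37·16.43) ≈ -0.1354
θ = arccos(-0.1354) ≈ 97.78°

97.78°


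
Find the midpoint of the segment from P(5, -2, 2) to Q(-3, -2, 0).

M = ((x₁+x₂)/2, (y₁+y₂)/2, (z₁+z₂)/2)
  = ((5 - 3)/2, (-2 - 2)/2, (2 + 0)/2)
  = (2/2, -4/2, 2/2)
  = (1, -2, 1)

(1, -2, 1)


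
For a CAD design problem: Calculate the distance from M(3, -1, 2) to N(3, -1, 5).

d = √[(x₂-x₁)² + (y₂-y₁)² + (z₂-z₁)²]
  = √[0² + 0² + 3²]
  = √[0 + 0 + 9]
  = √9
  ≈ 3

3


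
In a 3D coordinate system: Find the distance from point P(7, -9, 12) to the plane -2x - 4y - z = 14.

distance = |a·x₀ + b·y₀ + c·z₀ - d| / √(a² + b² + c²)
  = |(-2)·7 + (-4)·(-9) + (-1)·12 - 14| / √((-2)² + (-4)² + (-1)²)
  = |-14 + 36 - 12 - 14| / √(4 + 16 + 1)
  = |-4| / √21
  = 4 / 4.583
  ≈ 0.8729

0.8729


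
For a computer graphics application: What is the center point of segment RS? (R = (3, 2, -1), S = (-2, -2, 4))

M = ((x₁+x₂)/2, (y₁+y₂)/2, (z₁+z₂)/2)
  = ((3 - 2)/2, (2 - 2)/2, (-1 + 4)/2)
  = (1/2, 0/2, 3/2)
  = (0.5, 0, 1.5)

(0.5, 0, 1.5)


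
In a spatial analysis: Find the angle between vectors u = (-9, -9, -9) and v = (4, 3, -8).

u·v = (-9)·4 + (-9)·3 + (-9)·(-8) = -36 - 27 + 72 = 9
|u| = √((-9)² + (-9)² + (-9)²) = √243 ≈ 15.59
|v| = √(4² + 3² + (-8)²) = √89 ≈ 9.434
cos θ = (u·v)/(|u||v|) = 9/(15.59·9.434) ≈ 0.0612
θ = arccos(0.0612) ≈ 86.49°

86.49°


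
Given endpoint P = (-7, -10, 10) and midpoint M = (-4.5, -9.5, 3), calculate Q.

Q = 2M - P
  = (2·(-4.5) - (-7), 2·(-9.5) - (-10), 2·3 - 10)
  = (-9 + 7, -19 + 10, 6 - 10)
  = (-2, -9, -4)

(-2, -9, -4)


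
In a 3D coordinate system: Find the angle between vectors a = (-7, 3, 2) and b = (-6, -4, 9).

a·b = (-7)·(-6) + 3·(-4) + 2·9 = 42 - 12 + 18 = 48
|a| = √((-7)² + 3² + 2²) = √62 ≈ 7.874
|b| = √((-6)² + (-4)² + 9²) = √133 ≈ 11.53
cos θ = (a·b)/(|a||b|) = 48/(7.874·11.53) ≈ 0.5286
θ = arccos(0.5286) ≈ 58.09°

58.09°


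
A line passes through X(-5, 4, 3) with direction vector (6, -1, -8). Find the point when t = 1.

P(t) = X + t·d
  = (-5 + 6·1, 4 + (-1)·1, 3 + (-8)·1)
  = (-5 + 6, 4 - 1, 3 - 8)
  = (1, 3, -5)

(1, 3, -5)


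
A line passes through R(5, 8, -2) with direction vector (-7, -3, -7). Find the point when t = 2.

P(t) = R + t·d
  = (5 + (-7)·2, 8 + (-3)·2, -2 + (-7)·2)
  = (5 - 14, 8 - 6, -2 - 14)
  = (-9, 2, -16)

(-9, 2, -16)


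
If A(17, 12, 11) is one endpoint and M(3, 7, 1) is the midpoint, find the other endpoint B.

B = 2M - A
  = (2·3 - 17, 2·7 - 12, 2·1 - 11)
  = (6 - 17, 14 - 12, 2 - 11)
  = (-11, 2, -9)

(-11, 2, -9)


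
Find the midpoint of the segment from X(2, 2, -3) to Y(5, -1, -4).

M = ((x₁+x₂)/2, (y₁+y₂)/2, (z₁+z₂)/2)
  = ((2 + 5)/2, (2 - 1)/2, (-3 - 4)/2)
  = (7/2, 1/2, -7/2)
  = (3.5, 0.5, -3.5)

(3.5, 0.5, -3.5)


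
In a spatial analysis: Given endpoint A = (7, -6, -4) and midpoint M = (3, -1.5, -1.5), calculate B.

B = 2M - A
  = (2·3 - 7, 2·(-1.5) - (-6), 2·(-1.5) - (-4))
  = (6 - 7, -3 + 6, -3 + 4)
  = (-1, 3, 1)

(-1, 3, 1)


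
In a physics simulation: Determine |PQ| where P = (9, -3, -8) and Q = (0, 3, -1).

d = √[(x₂-x₁)² + (y₂-y₁)² + (z₂-z₁)²]
  = √[(-9)² + 6² + 7²]
  = √[81 + 36 + 49]
  = √166
  ≈ 12.88

12.88


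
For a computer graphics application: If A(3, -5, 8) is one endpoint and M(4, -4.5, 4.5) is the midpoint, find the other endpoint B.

B = 2M - A
  = (2·4 - 3, 2·(-4.5) - (-5), 2·4.5 - 8)
  = (8 - 3, -9 + 5, 9 - 8)
  = (5, -4, 1)

(5, -4, 1)


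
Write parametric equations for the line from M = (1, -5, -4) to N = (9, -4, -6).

Direction vector d = N - M = (9 - 1, -4 + 5, -6 + 4) = (8, 1, -2)
Parametric form r = M + t·d:
x = 1 + 8t, y = -5 + t, z = -4 - 2t

x = 1 + 8t, y = -5 + t, z = -4 - 2t


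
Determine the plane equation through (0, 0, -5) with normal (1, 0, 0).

The plane through P with normal n = (a, b, c) satisfies n·(r - P) = 0,
i.e. ax + by + cz = a·x₀ + b·y₀ + c·z₀.
d = 1·0 + 0·0 + 0·(-5)
  = 0 + 0 + 0
  = 0
Equation: x = 0

x = 0


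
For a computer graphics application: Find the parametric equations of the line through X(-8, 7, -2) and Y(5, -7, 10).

Direction vector d = Y - X = (5 + 8, -7 - 7, 10 + 2) = (13, -14, 12)
Parametric form r = X + t·d:
x = -8 + 13t, y = 7 - 14t, z = -2 + 12t

x = -8 + 13t, y = 7 - 14t, z = -2 + 12t


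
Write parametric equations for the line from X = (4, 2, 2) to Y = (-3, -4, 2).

Direction vector d = Y - X = (-3 - 4, -4 - 2, 2 - 2) = (-7, -6, 0)
Parametric form r = X + t·d:
x = 4 - 7t, y = 2 - 6t, z = 2

x = 4 - 7t, y = 2 - 6t, z = 2


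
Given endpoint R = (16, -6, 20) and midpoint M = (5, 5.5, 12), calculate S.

S = 2M - R
  = (2·5 - 16, 2·5.5 - (-6), 2·12 - 20)
  = (10 - 16, 11 + 6, 24 - 20)
  = (-6, 17, 4)

(-6, 17, 4)


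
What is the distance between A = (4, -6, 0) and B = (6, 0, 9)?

d = √[(x₂-x₁)² + (y₂-y₁)² + (z₂-z₁)²]
  = √[2² + 6² + 9²]
  = √[4 + 36 + 81]
  = √121
  ≈ 11

11


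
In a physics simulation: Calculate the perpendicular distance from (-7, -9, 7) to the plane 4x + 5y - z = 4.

distance = |a·x₀ + b·y₀ + c·z₀ - d| / √(a² + b² + c²)
  = |4·(-7) + 5·(-9) + (-1)·7 - 4| / √(4² + 5² + (-1)²)
  = |-28 - 45 - 7 - 4| / √(16 + 25 + 1)
  = |-84| / √42
  = 84 / 6.481
  ≈ 12.96

12.96


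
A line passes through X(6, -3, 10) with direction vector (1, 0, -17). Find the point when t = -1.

P(t) = X + t·d
  = (6 + 1·(-1), -3 + 0·(-1), 10 + (-17)·(-1))
  = (6 - 1, -3 + 0, 10 + 17)
  = (5, -3, 27)

(5, -3, 27)


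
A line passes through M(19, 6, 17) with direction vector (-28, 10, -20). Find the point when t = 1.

P(t) = M + t·d
  = (19 + (-28)·1, 6 + 10·1, 17 + (-20)·1)
  = (19 - 28, 6 + 10, 17 - 20)
  = (-9, 16, -3)

(-9, 16, -3)


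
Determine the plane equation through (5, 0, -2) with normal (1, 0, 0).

The plane through P with normal n = (a, b, c) satisfies n·(r - P) = 0,
i.e. ax + by + cz = a·x₀ + b·y₀ + c·z₀.
d = 1·5 + 0·0 + 0·(-2)
  = 5 + 0 + 0
  = 5
Equation: x = 5

x = 5


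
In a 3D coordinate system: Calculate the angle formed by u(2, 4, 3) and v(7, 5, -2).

u·v = 2·7 + 4·5 + 3·(-2) = 14 + 20 - 6 = 28
|u| = √(2² + 4² + 3²) = √29 ≈ 5.385
|v| = √(7² + 5² + (-2)²) = √78 ≈ 8.832
cos θ = (u·v)/(|u||v|) = 28/(5.385·8.832) ≈ 0.5887
θ = arccos(0.5887) ≈ 53.93°

53.93°


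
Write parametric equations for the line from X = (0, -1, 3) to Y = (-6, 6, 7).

Direction vector d = Y - X = (-6 + 0, 6 + 1, 7 - 3) = (-6, 7, 4)
Parametric form r = X + t·d:
x = 0 - 6t, y = -1 + 7t, z = 3 + 4t

x = 0 - 6t, y = -1 + 7t, z = 3 + 4t


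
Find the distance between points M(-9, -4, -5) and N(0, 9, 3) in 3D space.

d = √[(x₂-x₁)² + (y₂-y₁)² + (z₂-z₁)²]
  = √[9² + 13² + 8²]
  = √[81 + 169 + 64]
  = √314
  ≈ 17.72

17.72


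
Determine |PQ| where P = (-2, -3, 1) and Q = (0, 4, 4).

d = √[(x₂-x₁)² + (y₂-y₁)² + (z₂-z₁)²]
  = √[2² + 7² + 3²]
  = √[4 + 49 + 9]
  = √62
  ≈ 7.874

7.874


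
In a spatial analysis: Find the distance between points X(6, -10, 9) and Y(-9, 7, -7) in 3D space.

d = √[(x₂-x₁)² + (y₂-y₁)² + (z₂-z₁)²]
  = √[(-15)² + 17² + (-16)²]
  = √[225 + 289 + 256]
  = √770
  ≈ 27.75

27.75


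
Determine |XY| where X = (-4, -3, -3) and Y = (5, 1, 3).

d = √[(x₂-x₁)² + (y₂-y₁)² + (z₂-z₁)²]
  = √[9² + 4² + 6²]
  = √[81 + 16 + 36]
  = √133
  ≈ 11.53

11.53


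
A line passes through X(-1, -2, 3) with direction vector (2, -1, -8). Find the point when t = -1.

P(t) = X + t·d
  = (-1 + 2·(-1), -2 + (-1)·(-1), 3 + (-8)·(-1))
  = (-1 - 2, -2 + 1, 3 + 8)
  = (-3, -1, 11)

(-3, -1, 11)


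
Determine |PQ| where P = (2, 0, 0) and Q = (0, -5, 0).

d = √[(x₂-x₁)² + (y₂-y₁)² + (z₂-z₁)²]
  = √[(-2)² + (-5)² + 0²]
  = √[4 + 25 + 0]
  = √29
  ≈ 5.385

5.385
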